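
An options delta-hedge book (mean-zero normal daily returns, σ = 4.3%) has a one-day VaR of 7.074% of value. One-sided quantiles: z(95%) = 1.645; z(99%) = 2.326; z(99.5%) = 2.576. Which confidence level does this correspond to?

Implied z = VaR/σ = 7.074 / 4.3 = 1.645.
This matches z(95%) = 1.645.

95%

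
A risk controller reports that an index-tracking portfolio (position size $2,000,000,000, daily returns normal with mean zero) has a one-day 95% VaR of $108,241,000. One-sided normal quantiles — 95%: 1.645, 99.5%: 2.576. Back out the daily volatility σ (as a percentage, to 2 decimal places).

VaR as a fraction: $108,241,000 / $2,000,000,000 = 5.412%.
σ = VaR / z = 5.412% / 1.645 = 3.290%.

3.29%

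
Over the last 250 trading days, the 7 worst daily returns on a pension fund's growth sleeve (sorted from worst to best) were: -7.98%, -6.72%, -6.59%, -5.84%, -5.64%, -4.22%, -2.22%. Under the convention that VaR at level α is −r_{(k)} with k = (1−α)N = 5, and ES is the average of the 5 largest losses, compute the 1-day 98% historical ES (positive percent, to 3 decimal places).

The 5 worst returns sum to -32.77%.
ES = −(-32.77%) / 5 = 6.554%.

6.554%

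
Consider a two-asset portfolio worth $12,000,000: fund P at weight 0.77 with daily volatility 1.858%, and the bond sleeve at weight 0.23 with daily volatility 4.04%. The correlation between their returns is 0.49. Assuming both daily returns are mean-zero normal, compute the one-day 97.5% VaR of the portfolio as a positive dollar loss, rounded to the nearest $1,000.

$483,000

σ_p² = 0.77²·1.858² + 0.23²·4.04² + 2·0.49·0.77·0.23·1.858·4.04 = 4.2130 (%²).
σ_p = √4.2130 = 2.053%.
At 97.5%, z = 1.960.
VaR = 1.960 × 2.053% = 4.024%; on $12,000,000 that is $482,880.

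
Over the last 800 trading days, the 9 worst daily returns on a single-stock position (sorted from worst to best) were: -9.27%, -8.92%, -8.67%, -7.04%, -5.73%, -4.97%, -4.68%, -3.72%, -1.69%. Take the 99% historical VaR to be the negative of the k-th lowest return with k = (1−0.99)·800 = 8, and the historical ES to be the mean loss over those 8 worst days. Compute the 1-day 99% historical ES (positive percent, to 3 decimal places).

6.625%

The 8 worst returns sum to -53.00%.
ES = −(-53.00%) / 8 = 6.625%.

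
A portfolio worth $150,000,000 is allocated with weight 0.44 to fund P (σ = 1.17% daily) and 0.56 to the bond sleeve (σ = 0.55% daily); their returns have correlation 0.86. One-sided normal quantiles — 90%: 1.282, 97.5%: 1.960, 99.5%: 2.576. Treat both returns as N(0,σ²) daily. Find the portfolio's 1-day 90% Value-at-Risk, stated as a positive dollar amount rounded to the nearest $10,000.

σ_p² = 0.44²·1.17² + 0.56²·0.55² + 2·0.86·0.44·0.56·1.17·0.55 = 0.6326 (%²).
σ_p = √0.6326 = 0.795%.
VaR = 1.282 × 0.795% = 1.019%; on $150,000,000 that is $1,528,500.

$1,530,000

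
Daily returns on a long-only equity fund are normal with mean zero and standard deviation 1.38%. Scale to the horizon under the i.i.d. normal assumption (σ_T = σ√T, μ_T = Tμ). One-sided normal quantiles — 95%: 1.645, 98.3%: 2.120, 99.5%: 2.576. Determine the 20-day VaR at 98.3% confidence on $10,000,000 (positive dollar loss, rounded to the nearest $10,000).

σ_{20d} = 1.38% × √20 = 6.172%.
VaR = 2.120 × 6.172% = 13.085%.
On $10,000,000: 0.13085 × $10,000,000 = $1,308,500.

$1,310,000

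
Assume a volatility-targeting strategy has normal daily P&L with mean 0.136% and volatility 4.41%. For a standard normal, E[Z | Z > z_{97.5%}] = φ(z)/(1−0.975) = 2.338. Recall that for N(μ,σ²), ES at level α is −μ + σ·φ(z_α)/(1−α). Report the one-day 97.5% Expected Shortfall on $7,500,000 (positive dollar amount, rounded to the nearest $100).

ES = −(0.136%) + 4.41% × 2.338 = 10.175%.
On $7,500,000: 0.10175 × $7,500,000 = $763,125.

$763,100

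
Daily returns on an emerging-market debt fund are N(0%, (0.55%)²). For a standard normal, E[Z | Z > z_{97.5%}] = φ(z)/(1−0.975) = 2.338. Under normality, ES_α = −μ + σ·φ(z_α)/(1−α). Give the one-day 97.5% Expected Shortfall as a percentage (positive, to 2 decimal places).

ES = 0.55% × 2.338 = 1.286%.

1.29%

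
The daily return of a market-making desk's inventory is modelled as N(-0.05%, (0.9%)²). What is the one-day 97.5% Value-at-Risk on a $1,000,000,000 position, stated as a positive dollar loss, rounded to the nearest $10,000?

At 97.5% one-sided, z = 1.960.
VaR = −μ + z·σ = −(-0.05%) + 1.960 × 0.9% = 1.814%.
On $1,000,000,000: 0.01814 × $1,000,000,000 = $18,140,000.

$18,140,000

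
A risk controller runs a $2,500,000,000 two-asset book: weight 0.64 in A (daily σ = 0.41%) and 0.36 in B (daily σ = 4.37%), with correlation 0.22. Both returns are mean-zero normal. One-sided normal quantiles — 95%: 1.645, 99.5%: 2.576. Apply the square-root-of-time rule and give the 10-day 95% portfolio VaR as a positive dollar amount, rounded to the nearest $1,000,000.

σ_p = √(0.64²·0.41² + 0.36²·4.37² + 2·0.22·0.64·0.36·0.41·4.37) = 1.651%.
σ_{10d} = 1.651% × √10 = 5.221%.
VaR = 1.645 × 5.221% = 8.589%; on $2,500,000,000 that is $214,725,000.

$215,000,000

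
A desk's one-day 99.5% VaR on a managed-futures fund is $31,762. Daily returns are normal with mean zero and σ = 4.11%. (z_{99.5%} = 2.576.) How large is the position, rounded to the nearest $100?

VaR as a fraction of value: z·σ = 2.576 × 4.11% = 10.5874%.
Position = $31,762 / 0.105874 = $299,999.

$300,000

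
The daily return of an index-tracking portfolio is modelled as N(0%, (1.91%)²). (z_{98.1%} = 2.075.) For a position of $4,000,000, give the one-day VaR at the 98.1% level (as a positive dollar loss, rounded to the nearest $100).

VaR = z·σ = 2.075 × 1.91% = 3.963%.
On $4,000,000: 0.03963 × $4,000,000 = $158,520.

$158,500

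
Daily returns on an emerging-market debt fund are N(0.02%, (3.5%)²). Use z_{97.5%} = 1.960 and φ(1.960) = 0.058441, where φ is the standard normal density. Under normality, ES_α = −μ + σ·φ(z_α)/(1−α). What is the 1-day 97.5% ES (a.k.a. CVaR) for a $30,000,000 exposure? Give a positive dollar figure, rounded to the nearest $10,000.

Tail multiplier: φ(z)/(1−α) = 0.058441 / 0.025 = 2.338.
ES = −(0.02%) + 3.5% × 2.338 = 8.163%.
On $30,000,000: 0.08163 × $30,000,000 = $2,448,900.

$2,450,000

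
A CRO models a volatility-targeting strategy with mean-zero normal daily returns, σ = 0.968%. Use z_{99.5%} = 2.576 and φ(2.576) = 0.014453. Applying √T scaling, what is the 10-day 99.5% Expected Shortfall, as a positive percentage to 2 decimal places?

σ_{10d} = 0.968% × √10 = 3.061%.
ES multiplier = φ(z)/(1−α) = 0.014453/0.005 = 2.891.
ES = 3.061% × 2.891 = 8.849%.

8.85%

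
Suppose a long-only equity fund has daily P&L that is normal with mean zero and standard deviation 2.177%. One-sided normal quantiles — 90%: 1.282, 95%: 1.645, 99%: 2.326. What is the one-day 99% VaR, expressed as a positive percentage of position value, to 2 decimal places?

5.06%

VaR = z·σ = 2.326 × 2.177% = 5.064%.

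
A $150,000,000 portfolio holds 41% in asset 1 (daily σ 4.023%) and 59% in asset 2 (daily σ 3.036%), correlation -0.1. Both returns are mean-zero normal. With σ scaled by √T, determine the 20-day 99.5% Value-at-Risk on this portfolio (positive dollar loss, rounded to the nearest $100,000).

$39,900,000

σ_p = √(0.41²·4.023² + 0.59²·3.036² + 2·-0.1·0.41·0.59·4.023·3.036) = 2.310%.
σ_{20d} = 2.310% × √20 = 10.331%.
z(99.5%) = 2.576.
VaR = 2.576 × 10.331% = 26.613%; on $150,000,000 that is $39,919,500.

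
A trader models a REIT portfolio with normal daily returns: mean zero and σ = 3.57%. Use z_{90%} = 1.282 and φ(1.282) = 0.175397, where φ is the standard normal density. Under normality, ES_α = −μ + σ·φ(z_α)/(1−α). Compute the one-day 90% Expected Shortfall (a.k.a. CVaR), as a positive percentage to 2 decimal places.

Tail multiplier: φ(z)/(1−α) = 0.175397 / 0.1 = 1.754.
ES = 3.57% × 1.754 = 6.262%.

6.26%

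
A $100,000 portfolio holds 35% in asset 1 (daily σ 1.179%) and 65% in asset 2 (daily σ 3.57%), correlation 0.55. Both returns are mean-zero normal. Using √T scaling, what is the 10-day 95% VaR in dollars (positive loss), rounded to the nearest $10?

$13,370

σ_p = √(0.35²·1.179² + 0.65²·3.57² + 2·0.55·0.35·0.65·1.179·3.57) = 2.571%.
σ_{10d} = 2.571% × √10 = 8.130%.
z(95%) = 1.645.
VaR = 1.645 × 8.130% = 13.374%; on $100,000 that is $13,374.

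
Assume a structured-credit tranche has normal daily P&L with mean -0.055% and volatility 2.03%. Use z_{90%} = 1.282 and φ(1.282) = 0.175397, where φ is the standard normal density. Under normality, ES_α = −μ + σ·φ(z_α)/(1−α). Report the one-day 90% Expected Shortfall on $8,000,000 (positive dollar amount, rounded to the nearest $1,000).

Tail multiplier: φ(z)/(1−α) = 0.175397 / 0.1 = 1.754.
ES = −(-0.055%) + 2.03% × 1.754 = 3.616%.
On $8,000,000: 0.03616 × $8,000,000 = $289,280.

$289,000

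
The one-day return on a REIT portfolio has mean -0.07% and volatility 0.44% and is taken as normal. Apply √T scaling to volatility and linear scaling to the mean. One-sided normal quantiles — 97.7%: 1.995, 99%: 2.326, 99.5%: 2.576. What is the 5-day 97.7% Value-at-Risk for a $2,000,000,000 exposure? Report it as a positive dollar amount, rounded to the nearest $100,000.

$46,300,000

σ_{5d} = 0.44% × √5 = 0.984%; μ_{5d} = 5 × -0.07% = -0.350%.
VaR = −(-0.350%) + 1.995 × 0.984% = 2.313%.
On $2,000,000,000: 0.02313 × $2,000,000,000 = $46,260,000.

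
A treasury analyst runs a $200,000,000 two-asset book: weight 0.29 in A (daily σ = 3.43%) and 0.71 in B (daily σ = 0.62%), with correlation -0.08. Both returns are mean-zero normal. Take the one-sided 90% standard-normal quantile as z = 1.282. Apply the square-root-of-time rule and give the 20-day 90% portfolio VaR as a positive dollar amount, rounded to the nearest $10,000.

$12,100,000

σ_p = √(0.29²·3.43² + 0.71²·0.62² + 2·-0.08·0.29·0.71·3.43·0.62) = 1.055%.
σ_{20d} = 1.055% × √20 = 4.718%.
VaR = 1.282 × 4.718% = 6.048%; on $200,000,000 that is $12,096,000.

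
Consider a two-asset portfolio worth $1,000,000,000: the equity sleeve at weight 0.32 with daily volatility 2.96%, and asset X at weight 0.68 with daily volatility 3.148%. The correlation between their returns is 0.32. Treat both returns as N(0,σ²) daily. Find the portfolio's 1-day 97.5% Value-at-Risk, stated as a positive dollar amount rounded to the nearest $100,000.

σ_p² = 0.32²·2.96² + 0.68²·3.148² + 2·0.32·0.32·0.68·2.96·3.148 = 6.7772 (%²).
σ_p = √6.7772 = 2.603%.
At 97.5%, z = 1.960.
VaR = 1.960 × 2.603% = 5.102%; on $1,000,000,000 that is $51,020,000.

$51,000,000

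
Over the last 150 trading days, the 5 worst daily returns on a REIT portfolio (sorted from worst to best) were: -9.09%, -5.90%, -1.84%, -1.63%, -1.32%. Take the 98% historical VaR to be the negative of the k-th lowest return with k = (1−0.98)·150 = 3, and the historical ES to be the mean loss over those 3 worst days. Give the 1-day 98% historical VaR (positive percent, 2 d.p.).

k = 3; the 3rd lowest return is -1.84%, so VaR = 1.84%.

1.84%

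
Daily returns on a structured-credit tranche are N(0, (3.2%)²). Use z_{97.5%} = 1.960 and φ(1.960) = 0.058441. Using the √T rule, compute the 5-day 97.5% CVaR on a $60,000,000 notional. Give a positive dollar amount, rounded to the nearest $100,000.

$10,000,000

σ_{5d} = 3.2% × √5 = 7.155%.
ES multiplier = φ(z)/(1−α) = 0.058441/0.025 = 2.338.
ES = 7.155% × 2.338 = 16.728%; on $60,000,000: $10,036,800.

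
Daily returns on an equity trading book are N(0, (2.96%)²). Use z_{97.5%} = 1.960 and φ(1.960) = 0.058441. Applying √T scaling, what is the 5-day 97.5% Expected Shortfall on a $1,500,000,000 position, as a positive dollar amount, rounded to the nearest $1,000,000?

$232,000,000

σ_{5d} = 2.96% × √5 = 6.619%.
ES multiplier = φ(z)/(1−α) = 0.058441/0.025 = 2.338.
ES = 6.619% × 2.338 = 15.475%; on $1,500,000,000: $232,125,000.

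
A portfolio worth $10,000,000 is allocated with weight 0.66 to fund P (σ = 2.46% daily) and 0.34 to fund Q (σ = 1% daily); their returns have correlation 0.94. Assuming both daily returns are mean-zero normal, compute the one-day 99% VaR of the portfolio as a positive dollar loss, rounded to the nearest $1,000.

$453,000

σ_p² = 0.66²·2.46² + 0.34²·1² + 2·0.94·0.66·0.34·2.46·1 = 3.7895 (%²).
σ_p = √3.7895 = 1.947%.
At 99%, z = 2.326.
VaR = 2.326 × 1.947% = 4.529%; on $10,000,000 that is $452,900.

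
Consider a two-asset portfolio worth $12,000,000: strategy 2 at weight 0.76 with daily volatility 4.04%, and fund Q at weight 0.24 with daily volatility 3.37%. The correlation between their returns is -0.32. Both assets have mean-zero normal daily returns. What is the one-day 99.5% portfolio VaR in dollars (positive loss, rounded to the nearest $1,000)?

$901,000

σ_p² = 0.76²·4.04² + 0.24²·3.37² + 2·-0.32·0.76·0.24·4.04·3.37 = 8.4922 (%²).
σ_p = √8.4922 = 2.914%.
At 99.5%, z = 2.576.
VaR = 2.576 × 2.914% = 7.506%; on $12,000,000 that is $900,720.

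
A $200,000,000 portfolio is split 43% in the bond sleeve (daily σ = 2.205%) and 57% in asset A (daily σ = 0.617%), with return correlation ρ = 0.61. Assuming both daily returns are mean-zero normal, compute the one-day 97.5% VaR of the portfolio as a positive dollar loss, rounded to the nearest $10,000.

σ_p² = 0.43²·2.205² + 0.57²·0.617² + 2·0.61·0.43·0.57·2.205·0.617 = 1.4295 (%²).
σ_p = √1.4295 = 1.196%.
At 97.5%, z = 1.960.
VaR = 1.960 × 1.196% = 2.344%; on $200,000,000 that is $4,688,000.

$4,690,000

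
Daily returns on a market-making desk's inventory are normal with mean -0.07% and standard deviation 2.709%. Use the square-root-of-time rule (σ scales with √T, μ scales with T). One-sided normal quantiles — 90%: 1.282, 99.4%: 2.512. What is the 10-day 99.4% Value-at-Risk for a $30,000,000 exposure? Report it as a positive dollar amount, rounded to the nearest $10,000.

σ_{10d} = 2.709% × √10 = 8.567%; μ_{10d} = 10 × -0.07% = -0.700%.
VaR = −(-0.700%) + 2.512 × 8.567% = 22.220%.
On $30,000,000: 0.22220 × $30,000,000 = $6,666,000.

$6,670,000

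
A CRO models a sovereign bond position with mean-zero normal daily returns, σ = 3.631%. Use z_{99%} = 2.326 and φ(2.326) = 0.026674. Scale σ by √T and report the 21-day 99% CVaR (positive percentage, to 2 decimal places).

44.38%

σ_{21d} = 3.631% × √21 = 16.639%.
ES multiplier = φ(z)/(1−α) = 0.026674/0.01 = 2.667.
ES = 16.639% × 2.667 = 44.376%.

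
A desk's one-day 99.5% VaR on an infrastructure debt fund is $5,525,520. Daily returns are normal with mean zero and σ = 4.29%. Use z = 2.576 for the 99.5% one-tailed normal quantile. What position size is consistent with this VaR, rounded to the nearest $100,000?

VaR as a fraction of value: z·σ = 2.576 × 4.29% = 11.051%.
Position = $5,525,520 / 0.11051 = $50,000,000.

$50,000,000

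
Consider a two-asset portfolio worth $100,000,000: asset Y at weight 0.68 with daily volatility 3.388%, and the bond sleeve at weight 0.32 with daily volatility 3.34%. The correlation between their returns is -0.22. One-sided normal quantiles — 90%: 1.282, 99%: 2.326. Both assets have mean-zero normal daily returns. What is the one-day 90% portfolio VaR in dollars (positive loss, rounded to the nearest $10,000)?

$2,970,000

σ_p² = 0.68²·3.388² + 0.32²·3.34² + 2·-0.22·0.68·0.32·3.388·3.34 = 5.3666 (%²).
σ_p = √5.3666 = 2.317%.
VaR = 1.282 × 2.317% = 2.970%; on $100,000,000 that is $2,970,000.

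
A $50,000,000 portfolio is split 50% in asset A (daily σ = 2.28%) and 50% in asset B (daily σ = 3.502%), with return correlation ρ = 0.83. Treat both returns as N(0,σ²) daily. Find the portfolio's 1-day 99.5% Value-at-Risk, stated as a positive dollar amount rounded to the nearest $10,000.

$3,570,000

σ_p² = 0.5²·2.28² + 0.5²·3.502² + 2·0.83·0.5·0.5·2.28·3.502 = 7.6792 (%²).
σ_p = √7.6792 = 2.771%.
At 99.5%, z = 2.576.
VaR = 2.576 × 2.771% = 7.138%; on $50,000,000 that is $3,569,000.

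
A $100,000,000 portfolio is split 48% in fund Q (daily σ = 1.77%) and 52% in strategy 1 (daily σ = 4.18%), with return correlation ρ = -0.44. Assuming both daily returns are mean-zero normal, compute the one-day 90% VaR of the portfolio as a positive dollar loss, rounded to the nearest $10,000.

σ_p² = 0.48²·1.77² + 0.52²·4.18² + 2·-0.44·0.48·0.52·1.77·4.18 = 3.8213 (%²).
σ_p = √3.8213 = 1.955%.
At 90%, z = 1.282.
VaR = 1.282 × 1.955% = 2.506%; on $100,000,000 that is $2,506,000.

$2,510,000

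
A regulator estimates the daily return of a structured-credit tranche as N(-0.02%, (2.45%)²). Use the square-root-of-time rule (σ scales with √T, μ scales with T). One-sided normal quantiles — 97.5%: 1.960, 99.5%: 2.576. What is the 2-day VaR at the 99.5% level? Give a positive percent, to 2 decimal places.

σ_{2d} = 2.45% × √2 = 3.465%; μ_{2d} = 2 × -0.02% = -0.040%.
VaR = −(-0.040%) + 2.576 × 3.465% = 8.966%.

8.97%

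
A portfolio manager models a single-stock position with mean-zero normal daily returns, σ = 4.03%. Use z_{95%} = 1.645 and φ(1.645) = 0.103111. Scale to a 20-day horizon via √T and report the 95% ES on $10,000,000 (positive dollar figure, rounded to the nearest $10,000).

$3,720,000

σ_{20d} = 4.03% × √20 = 18.023%.
ES multiplier = φ(z)/(1−α) = 0.103111/0.05 = 2.062.
ES = 18.023% × 2.062 = 37.163%; on $10,000,000: $3,716,300.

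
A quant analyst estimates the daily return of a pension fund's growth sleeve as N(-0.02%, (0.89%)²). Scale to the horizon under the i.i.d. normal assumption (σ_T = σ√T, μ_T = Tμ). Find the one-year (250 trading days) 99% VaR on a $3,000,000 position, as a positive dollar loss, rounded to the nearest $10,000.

$1,130,000

At 99%, z = 2.326.
σ_{250d} = 0.89% × √250 = 14.072%; μ_{250d} = 250 × -0.02% = -5.000%.
VaR = −(-5.000%) + 2.326 × 14.072% = 37.731%.
On $3,000,000: 0.37731 × $3,000,000 = $1,131,930.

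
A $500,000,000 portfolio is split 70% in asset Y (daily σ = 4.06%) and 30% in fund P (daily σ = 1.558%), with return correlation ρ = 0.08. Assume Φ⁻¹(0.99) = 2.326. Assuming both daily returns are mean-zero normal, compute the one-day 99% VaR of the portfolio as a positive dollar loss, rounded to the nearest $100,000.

σ_p² = 0.7²·4.06² + 0.3²·1.558² + 2·0.08·0.7·0.3·4.06·1.558 = 8.5080 (%²).
σ_p = √8.5080 = 2.917%.
VaR = 2.326 × 2.917% = 6.785%; on $500,000,000 that is $33,925,000.

$33,900,000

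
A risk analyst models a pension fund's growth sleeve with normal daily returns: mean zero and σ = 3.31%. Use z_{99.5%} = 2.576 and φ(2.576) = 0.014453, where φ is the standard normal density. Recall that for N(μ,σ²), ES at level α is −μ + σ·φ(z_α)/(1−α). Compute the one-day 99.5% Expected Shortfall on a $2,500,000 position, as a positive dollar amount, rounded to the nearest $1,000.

$239,000

Tail multiplier: φ(z)/(1−α) = 0.014453 / 0.005 = 2.891.
ES = 3.31% × 2.891 = 9.569%.
On $2,500,000: 0.09569 × $2,500,000 = $239,225.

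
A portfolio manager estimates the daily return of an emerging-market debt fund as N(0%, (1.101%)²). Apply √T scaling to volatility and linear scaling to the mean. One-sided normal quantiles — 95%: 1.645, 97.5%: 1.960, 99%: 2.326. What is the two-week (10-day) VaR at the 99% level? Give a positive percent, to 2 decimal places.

σ_{10d} = 1.101% × √10 = 3.482%.
VaR = 2.326 × 3.482% = 8.099%.

8.10%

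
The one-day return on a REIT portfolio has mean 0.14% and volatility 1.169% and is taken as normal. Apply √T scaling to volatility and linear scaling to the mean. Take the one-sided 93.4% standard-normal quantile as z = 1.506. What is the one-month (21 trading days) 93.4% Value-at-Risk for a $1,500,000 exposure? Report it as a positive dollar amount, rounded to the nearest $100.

σ_{21d} = 1.169% × √21 = 5.357%; μ_{21d} = 21 × 0.14% = 2.940%.
VaR = −(2.940%) + 1.506 × 5.357% = 5.128%.
On $1,500,000: 0.05128 × $1,500,000 = $76,920.

$76,900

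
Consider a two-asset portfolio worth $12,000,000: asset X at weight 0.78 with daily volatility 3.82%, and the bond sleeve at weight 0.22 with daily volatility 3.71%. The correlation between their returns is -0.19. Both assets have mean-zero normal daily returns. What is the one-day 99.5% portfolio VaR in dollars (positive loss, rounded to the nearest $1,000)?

σ_p² = 0.78²·3.82² + 0.22²·3.71² + 2·-0.19·0.78·0.22·3.82·3.71 = 8.6201 (%²).
σ_p = √8.6201 = 2.936%.
At 99.5%, z = 2.576.
VaR = 2.576 × 2.936% = 7.563%; on $12,000,000 that is $907,560.

$908,000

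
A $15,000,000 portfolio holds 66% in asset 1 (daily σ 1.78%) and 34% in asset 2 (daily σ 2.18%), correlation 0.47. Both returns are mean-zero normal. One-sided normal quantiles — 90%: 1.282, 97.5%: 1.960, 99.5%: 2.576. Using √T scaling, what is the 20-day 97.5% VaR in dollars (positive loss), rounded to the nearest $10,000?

$2,180,000

σ_p = √(0.66²·1.78² + 0.34²·2.18² + 2·0.47·0.66·0.34·1.78·2.18) = 1.658%.
σ_{20d} = 1.658% × √20 = 7.415%.
VaR = 1.960 × 7.415% = 14.533%; on $15,000,000 that is $2,179,950.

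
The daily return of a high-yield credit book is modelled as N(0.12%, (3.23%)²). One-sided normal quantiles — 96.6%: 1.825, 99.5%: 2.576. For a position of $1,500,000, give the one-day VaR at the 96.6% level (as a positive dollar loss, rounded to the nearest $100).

VaR = −μ + z·σ = −(0.12%) + 1.825 × 3.23% = 5.775%.
On $1,500,000: 0.05775 × $1,500,000 = $86,625.

$86,600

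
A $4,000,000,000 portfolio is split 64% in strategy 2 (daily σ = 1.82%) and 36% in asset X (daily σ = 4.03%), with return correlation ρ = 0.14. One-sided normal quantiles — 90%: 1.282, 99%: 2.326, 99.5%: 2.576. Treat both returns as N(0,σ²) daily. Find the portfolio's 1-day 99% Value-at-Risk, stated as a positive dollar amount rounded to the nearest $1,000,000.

$185,000,000

σ_p² = 0.64²·1.82² + 0.36²·4.03² + 2·0.14·0.64·0.36·1.82·4.03 = 3.9347 (%²).
σ_p = √3.9347 = 1.984%.
VaR = 2.326 × 1.984% = 4.615%; on $4,000,000,000 that is $184,600,000.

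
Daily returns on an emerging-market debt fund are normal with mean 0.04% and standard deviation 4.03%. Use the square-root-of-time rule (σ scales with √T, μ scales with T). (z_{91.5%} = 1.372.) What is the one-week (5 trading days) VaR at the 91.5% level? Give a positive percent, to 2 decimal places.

12.16%

σ_{5d} = 4.03% × √5 = 9.011%; μ_{5d} = 5 × 0.04% = 0.200%.
VaR = −(0.200%) + 1.372 × 9.011% = 12.163%.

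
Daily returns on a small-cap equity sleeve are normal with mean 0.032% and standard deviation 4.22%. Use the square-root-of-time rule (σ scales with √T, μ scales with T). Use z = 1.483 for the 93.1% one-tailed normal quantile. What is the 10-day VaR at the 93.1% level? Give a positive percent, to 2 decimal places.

σ_{10d} = 4.22% × √10 = 13.345%; μ_{10d} = 10 × 0.032% = 0.320%.
VaR = −(0.320%) + 1.483 × 13.345% = 19.471%.

19.47%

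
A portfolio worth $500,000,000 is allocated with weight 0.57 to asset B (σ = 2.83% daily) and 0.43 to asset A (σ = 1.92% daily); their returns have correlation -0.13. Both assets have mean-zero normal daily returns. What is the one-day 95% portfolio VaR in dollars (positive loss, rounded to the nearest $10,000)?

σ_p² = 0.57²·2.83² + 0.43²·1.92² + 2·-0.13·0.57·0.43·2.83·1.92 = 2.9374 (%²).
σ_p = √2.9374 = 1.714%.
At 95%, z = 1.645.
VaR = 1.645 × 1.714% = 2.820%; on $500,000,000 that is $14,100,000.

$14,100,000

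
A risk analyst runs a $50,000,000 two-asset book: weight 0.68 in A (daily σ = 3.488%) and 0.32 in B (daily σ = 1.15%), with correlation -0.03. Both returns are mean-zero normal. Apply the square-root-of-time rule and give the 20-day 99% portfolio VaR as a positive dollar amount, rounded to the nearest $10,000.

σ_p = √(0.68²·3.488² + 0.32²·1.15² + 2·-0.03·0.68·0.32·3.488·1.15) = 2.389%.
σ_{20d} = 2.389% × √20 = 10.684%.
z(99%) = 2.326.
VaR = 2.326 × 10.684% = 24.851%; on $50,000,000 that is $12,425,500.

$12,430,000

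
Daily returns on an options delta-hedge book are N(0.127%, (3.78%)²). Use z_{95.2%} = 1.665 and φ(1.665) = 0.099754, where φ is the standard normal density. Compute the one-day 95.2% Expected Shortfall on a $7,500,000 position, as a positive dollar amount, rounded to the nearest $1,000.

$580,000

Tail multiplier: φ(z)/(1−α) = 0.099754 / 0.048 = 2.078.
ES = −(0.127%) + 3.78% × 2.078 = 7.728%.
On $7,500,000: 0.07728 × $7,500,000 = $579,600.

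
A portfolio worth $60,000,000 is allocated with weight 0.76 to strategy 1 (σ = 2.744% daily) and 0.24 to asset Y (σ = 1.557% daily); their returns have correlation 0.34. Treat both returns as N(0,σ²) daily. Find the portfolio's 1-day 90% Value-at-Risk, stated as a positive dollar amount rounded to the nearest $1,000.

σ_p² = 0.76²·2.744² + 0.24²·1.557² + 2·0.34·0.76·0.24·2.744·1.557 = 5.0186 (%²).
σ_p = √5.0186 = 2.240%.
At 90%, z = 1.282.
VaR = 1.282 × 2.240% = 2.872%; on $60,000,000 that is $1,723,200.

$1,723,000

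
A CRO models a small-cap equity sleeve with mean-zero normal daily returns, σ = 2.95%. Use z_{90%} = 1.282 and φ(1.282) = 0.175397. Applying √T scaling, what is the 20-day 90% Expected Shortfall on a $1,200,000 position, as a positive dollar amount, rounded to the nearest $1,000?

σ_{20d} = 2.95% × √20 = 13.193%.
ES multiplier = φ(z)/(1−α) = 0.175397/0.1 = 1.754.
ES = 13.193% × 1.754 = 23.141%; on $1,200,000: $277,692.

$278,000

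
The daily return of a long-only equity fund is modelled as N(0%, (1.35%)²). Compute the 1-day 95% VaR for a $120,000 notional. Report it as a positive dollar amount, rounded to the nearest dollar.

At 95% one-sided, z = 1.645.
VaR = z·σ = 1.645 × 1.35% = 2.221%.
On $120,000: 0.02221 × $120,000 = $2,665.

$2,665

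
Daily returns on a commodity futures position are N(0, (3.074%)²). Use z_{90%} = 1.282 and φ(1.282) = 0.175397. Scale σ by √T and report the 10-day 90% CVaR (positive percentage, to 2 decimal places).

17.05%

σ_{10d} = 3.074% × √10 = 9.721%.
ES multiplier = φ(z)/(1−α) = 0.175397/0.1 = 1.754.
ES = 9.721% × 1.754 = 17.051%.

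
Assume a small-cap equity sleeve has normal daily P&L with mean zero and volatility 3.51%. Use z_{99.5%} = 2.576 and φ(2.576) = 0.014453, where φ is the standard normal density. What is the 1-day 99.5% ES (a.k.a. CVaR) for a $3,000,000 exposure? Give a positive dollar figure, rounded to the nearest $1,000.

Tail multiplier: φ(z)/(1−α) = 0.014453 / 0.005 = 2.891.
ES = 3.51% × 2.891 = 10.147%.
On $3,000,000: 0.10147 × $3,000,000 = $304,410.

$304,000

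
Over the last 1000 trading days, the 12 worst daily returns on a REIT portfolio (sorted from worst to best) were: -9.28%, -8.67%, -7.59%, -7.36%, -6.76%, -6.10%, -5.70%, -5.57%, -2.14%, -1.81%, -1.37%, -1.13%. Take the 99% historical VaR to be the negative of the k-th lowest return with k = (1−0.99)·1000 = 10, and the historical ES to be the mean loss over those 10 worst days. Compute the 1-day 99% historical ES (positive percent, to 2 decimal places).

6.10%

The 10 worst returns sum to -60.98%.
ES = −(-60.98%) / 10 = 6.098% ≈ 6.10%.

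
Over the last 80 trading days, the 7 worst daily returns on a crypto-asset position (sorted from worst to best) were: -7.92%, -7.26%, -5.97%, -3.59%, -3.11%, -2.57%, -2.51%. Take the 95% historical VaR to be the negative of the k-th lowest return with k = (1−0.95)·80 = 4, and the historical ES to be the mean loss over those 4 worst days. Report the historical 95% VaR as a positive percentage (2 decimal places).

3.59%

k = 4; the 4th lowest return is -3.59%, so VaR = 3.59%.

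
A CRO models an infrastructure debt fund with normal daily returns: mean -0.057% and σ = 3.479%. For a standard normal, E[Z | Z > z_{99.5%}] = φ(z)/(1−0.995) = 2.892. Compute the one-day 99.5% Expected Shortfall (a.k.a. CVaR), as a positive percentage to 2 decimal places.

ES = −(-0.057%) + 3.479% × 2.892 = 10.118%.

10.12%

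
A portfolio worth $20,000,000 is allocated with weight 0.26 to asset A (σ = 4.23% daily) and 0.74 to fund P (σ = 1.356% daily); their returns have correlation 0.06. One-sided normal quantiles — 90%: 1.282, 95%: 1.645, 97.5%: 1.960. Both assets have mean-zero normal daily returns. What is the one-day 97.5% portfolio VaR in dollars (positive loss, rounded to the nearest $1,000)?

σ_p² = 0.26²·4.23² + 0.74²·1.356² + 2·0.06·0.26·0.74·4.23·1.356 = 2.3489 (%²).
σ_p = √2.3489 = 1.533%.
VaR = 1.960 × 1.533% = 3.005%; on $20,000,000 that is $601,000.

$601,000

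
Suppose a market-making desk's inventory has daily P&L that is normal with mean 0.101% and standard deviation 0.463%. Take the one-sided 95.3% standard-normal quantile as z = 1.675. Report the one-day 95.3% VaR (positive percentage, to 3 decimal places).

VaR = −μ + z·σ = −(0.101%) + 1.675 × 0.463% = 0.675%.

0.675%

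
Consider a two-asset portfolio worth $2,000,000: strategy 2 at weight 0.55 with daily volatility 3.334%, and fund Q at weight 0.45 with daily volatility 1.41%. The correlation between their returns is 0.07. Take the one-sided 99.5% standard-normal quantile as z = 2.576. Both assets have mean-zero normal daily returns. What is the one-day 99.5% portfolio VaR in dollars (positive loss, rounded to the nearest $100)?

σ_p² = 0.55²·3.334² + 0.45²·1.41² + 2·0.07·0.55·0.45·3.334·1.41 = 3.9279 (%²).
σ_p = √3.9279 = 1.982%.
VaR = 2.576 × 1.982% = 5.106%; on $2,000,000 that is $102,120.

$102,100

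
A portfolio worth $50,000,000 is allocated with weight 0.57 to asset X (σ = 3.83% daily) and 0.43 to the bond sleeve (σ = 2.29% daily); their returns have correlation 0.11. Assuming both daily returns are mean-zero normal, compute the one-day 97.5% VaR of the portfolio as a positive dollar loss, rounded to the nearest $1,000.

$2,442,000

σ_p² = 0.57²·3.83² + 0.43²·2.29² + 2·0.11·0.57·0.43·3.83·2.29 = 6.2085 (%²).
σ_p = √6.2085 = 2.492%.
At 97.5%, z = 1.960.
VaR = 1.960 × 2.492% = 4.884%; on $50,000,000 that is $2,442,000.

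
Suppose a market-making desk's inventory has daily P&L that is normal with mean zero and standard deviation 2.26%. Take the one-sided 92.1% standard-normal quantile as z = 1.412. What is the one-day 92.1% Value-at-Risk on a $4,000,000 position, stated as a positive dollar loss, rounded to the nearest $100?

VaR = z·σ = 1.412 × 2.26% = 3.191%.
On $4,000,000: 0.03191 × $4,000,000 = $127,640.

$127,600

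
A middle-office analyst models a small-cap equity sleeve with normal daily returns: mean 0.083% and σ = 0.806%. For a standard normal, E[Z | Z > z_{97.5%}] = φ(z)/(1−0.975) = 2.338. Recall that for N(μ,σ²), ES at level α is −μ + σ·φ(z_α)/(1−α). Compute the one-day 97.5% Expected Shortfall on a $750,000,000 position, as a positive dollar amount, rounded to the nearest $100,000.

$13,500,000

ES = −(0.083%) + 0.806% × 2.338 = 1.801%.
On $750,000,000: 0.01801 × $750,000,000 = $13,507,500.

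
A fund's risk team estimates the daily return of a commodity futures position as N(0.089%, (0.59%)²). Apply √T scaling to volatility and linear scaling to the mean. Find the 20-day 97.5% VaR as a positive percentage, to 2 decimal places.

At 97.5%, z = 1.960.
σ_{20d} = 0.59% × √20 = 2.639%; μ_{20d} = 20 × 0.089% = 1.780%.
VaR = −(1.780%) + 1.960 × 2.639% = 3.392%.

3.39%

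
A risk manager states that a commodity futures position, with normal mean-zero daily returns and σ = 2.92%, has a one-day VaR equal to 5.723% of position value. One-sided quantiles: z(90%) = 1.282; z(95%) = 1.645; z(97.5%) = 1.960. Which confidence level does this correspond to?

97.5%

Implied z = VaR/σ = 5.723 / 2.92 = 1.960.
This matches z(97.5%) = 1.960.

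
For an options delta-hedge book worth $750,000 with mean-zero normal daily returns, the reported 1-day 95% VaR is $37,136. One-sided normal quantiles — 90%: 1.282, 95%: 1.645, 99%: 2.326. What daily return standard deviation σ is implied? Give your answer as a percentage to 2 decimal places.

VaR as a fraction: $37,136 / $750,000 = 4.951%.
σ = VaR / z = 4.951% / 1.645 = 3.010%.

3.01%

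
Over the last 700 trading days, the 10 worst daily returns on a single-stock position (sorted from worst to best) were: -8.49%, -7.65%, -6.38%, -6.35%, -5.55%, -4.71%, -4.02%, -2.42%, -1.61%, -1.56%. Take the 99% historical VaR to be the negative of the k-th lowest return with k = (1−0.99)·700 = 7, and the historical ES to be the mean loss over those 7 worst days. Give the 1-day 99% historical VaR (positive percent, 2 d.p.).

4.02%

k = 7; the 7th lowest return is -4.02%, so VaR = 4.02%.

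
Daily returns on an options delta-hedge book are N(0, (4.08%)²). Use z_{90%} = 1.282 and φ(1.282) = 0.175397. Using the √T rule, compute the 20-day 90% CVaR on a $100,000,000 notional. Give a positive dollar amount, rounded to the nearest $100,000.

$32,000,000

σ_{20d} = 4.08% × √20 = 18.246%.
ES multiplier = φ(z)/(1−α) = 0.175397/0.1 = 1.754.
ES = 18.246% × 1.754 = 32.003%; on $100,000,000: $32,003,000.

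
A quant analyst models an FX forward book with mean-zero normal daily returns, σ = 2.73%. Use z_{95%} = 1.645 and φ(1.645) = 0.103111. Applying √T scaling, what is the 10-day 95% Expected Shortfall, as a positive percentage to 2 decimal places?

17.80%

σ_{10d} = 2.73% × √10 = 8.633%.
ES multiplier = φ(z)/(1−α) = 0.103111/0.05 = 2.062.
ES = 8.633% × 2.062 = 17.801%.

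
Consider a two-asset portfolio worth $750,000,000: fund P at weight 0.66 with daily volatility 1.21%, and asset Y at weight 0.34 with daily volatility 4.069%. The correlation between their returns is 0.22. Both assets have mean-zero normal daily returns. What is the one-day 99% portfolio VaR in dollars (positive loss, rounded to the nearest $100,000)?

σ_p² = 0.66²·1.21² + 0.34²·4.069² + 2·0.22·0.66·0.34·1.21·4.069 = 3.0378 (%²).
σ_p = √3.0378 = 1.743%.
At 99%, z = 2.326.
VaR = 2.326 × 1.743% = 4.054%; on $750,000,000 that is $30,405,000.

$30,400,000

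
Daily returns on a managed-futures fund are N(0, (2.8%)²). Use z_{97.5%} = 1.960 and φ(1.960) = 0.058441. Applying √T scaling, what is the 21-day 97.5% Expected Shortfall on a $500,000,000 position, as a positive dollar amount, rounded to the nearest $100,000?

$150,000,000

σ_{21d} = 2.8% × √21 = 12.831%.
ES multiplier = φ(z)/(1−α) = 0.058441/0.025 = 2.338.
ES = 12.831% × 2.338 = 29.999%; on $500,000,000: $149,995,000.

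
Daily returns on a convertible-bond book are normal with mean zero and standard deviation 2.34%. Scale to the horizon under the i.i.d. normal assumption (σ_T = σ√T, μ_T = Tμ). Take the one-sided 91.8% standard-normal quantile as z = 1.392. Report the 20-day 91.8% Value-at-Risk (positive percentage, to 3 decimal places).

14.567%

σ_{20d} = 2.34% × √20 = 10.465%.
VaR = 1.392 × 10.465% = 14.567%.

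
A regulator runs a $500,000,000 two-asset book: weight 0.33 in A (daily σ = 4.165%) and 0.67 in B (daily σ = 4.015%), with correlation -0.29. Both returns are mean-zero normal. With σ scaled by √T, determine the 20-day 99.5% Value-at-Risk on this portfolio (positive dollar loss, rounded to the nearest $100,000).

$152,200,000

σ_p = √(0.33²·4.165² + 0.67²·4.015² + 2·-0.29·0.33·0.67·4.165·4.015) = 2.642%.
σ_{20d} = 2.642% × √20 = 11.815%.
z(99.5%) = 2.576.
VaR = 2.576 × 11.815% = 30.435%; on $500,000,000 that is $152,175,000.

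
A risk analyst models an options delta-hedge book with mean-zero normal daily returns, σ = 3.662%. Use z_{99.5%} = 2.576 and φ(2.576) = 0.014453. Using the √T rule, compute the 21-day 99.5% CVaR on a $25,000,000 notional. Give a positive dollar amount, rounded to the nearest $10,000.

$12,130,000

σ_{21d} = 3.662% × √21 = 16.781%.
ES multiplier = φ(z)/(1−α) = 0.014453/0.005 = 2.891.
ES = 16.781% × 2.891 = 48.514%; on $25,000,000: $12,128,500.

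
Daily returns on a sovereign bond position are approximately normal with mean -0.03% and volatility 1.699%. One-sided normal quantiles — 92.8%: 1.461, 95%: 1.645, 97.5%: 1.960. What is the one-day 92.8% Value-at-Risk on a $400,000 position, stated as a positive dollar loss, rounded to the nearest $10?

VaR = −μ + z·σ = −(-0.03%) + 1.461 × 1.699% = 2.512%.
On $400,000: 0.02512 × $400,000 = $10,048.

$10,050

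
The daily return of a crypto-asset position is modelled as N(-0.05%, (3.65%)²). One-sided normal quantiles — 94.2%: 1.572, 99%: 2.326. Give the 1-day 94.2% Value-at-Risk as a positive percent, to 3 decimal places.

VaR = −μ + z·σ = −(-0.05%) + 1.572 × 3.65% = 5.788%.

5.788%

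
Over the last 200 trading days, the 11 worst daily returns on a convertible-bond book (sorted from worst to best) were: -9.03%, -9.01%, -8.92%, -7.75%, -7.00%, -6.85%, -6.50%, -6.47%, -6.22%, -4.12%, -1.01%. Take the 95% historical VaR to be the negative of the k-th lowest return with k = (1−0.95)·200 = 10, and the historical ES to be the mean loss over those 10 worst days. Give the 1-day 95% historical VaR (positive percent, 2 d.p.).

k = 10; the 10th lowest return is -4.12%, so VaR = 4.12%.

4.12%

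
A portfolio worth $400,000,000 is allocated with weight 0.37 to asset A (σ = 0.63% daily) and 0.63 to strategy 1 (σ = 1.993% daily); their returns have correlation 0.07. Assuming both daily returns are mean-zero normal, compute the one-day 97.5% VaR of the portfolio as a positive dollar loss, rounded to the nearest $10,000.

$10,140,000

σ_p² = 0.37²·0.63² + 0.63²·1.993² + 2·0.07·0.37·0.63·0.63·1.993 = 1.6718 (%²).
σ_p = √1.6718 = 1.293%.
At 97.5%, z = 1.960.
VaR = 1.960 × 1.293% = 2.534%; on $400,000,000 that is $10,136,000.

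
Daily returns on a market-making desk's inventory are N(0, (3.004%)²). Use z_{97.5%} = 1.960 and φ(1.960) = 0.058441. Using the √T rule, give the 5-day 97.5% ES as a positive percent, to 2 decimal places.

15.70%

σ_{5d} = 3.004% × √5 = 6.717%.
ES multiplier = φ(z)/(1−α) = 0.058441/0.025 = 2.338.
ES = 6.717% × 2.338 = 15.704%.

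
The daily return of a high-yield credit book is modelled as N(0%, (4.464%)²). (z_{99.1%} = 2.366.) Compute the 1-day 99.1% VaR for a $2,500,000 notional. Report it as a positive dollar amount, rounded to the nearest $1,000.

$264,000

VaR = z·σ = 2.366 × 4.464% = 10.562%.
On $2,500,000: 0.10562 × $2,500,000 = $264,050.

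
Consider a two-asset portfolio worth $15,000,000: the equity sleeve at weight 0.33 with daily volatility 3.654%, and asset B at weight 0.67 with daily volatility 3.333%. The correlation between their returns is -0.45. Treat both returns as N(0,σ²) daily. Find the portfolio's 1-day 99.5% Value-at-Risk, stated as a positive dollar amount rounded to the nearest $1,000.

σ_p² = 0.33²·3.654² + 0.67²·3.333² + 2·-0.45·0.33·0.67·3.654·3.333 = 4.0173 (%²).
σ_p = √4.0173 = 2.004%.
At 99.5%, z = 2.576.
VaR = 2.576 × 2.004% = 5.162%; on $15,000,000 that is $774,300.

$774,000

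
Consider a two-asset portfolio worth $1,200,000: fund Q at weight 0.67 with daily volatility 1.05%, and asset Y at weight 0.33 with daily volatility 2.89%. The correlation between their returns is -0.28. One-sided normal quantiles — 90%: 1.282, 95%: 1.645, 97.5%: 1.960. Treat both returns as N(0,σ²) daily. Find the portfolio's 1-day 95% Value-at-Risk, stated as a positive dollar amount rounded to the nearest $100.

$20,000

σ_p² = 0.67²·1.05² + 0.33²·2.89² + 2·-0.28·0.67·0.33·1.05·2.89 = 1.0287 (%²).
σ_p = √1.0287 = 1.014%.
VaR = 1.645 × 1.014% = 1.668%; on $1,200,000 that is $20,016.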